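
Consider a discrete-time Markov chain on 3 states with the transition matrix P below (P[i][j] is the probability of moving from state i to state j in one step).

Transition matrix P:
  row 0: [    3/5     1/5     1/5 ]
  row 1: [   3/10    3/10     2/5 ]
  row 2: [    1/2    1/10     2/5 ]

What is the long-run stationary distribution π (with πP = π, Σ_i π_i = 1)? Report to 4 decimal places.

Balance equations π_j = Σ_i π_i·P[i][j]:
  π_0 = 3/5·π_0 + 3/10·π_1 + 1/2·π_2
  π_1 = 1/5·π_0 + 3/10·π_1 + 1/10·π_2
  normalize: π_0 + π_1 + π_2 = 1
Solving the linear system gives exactly π = [19/37, 7/37, 11/37].

π = [0.5135, 0.1892, 0.2973]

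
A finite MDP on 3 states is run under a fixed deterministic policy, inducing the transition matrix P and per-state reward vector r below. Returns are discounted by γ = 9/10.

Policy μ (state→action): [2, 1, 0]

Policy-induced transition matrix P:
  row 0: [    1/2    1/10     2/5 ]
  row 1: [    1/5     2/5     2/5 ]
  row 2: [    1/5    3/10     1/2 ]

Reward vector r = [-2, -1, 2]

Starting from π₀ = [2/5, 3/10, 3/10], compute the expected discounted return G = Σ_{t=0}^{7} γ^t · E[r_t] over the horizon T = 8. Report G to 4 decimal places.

t=0: π = [0.4000, 0.3000, 0.3000], E[r] = -0.5000, γ^t·E[r] = -0.500000, running G = -0.500000
t=1: π = [0.3200, 0.2500, 0.4300], E[r] = -0.0300, γ^t·E[r] = -0.027000, running G = -0.527000
t=2: π = [0.2960, 0.2610, 0.4430], E[r] = 0.0330, γ^t·E[r] = 0.026730, running G = -0.500270
t=3: π = [0.2888, 0.2669, 0.4443], E[r] = 0.0441, γ^t·E[r] = 0.032149, running G = -0.468121
t=4: π = [0.2866, 0.2689, 0.4444], E[r] = 0.0467, γ^t·E[r] = 0.030607, running G = -0.437514
t=5: π = [0.2860, 0.2696, 0.4444], E[r] = 0.0473, γ^t·E[r] = 0.027952, running G = -0.409562
t=6: π = [0.2858, 0.2698, 0.4444], E[r] = 0.0475, γ^t·E[r] = 0.025262, running G = -0.384300
t=7: π = [0.2857, 0.2698, 0.4444], E[r] = 0.0476, γ^t·E[r] = 0.022764, running G = -0.361536

G = -0.3615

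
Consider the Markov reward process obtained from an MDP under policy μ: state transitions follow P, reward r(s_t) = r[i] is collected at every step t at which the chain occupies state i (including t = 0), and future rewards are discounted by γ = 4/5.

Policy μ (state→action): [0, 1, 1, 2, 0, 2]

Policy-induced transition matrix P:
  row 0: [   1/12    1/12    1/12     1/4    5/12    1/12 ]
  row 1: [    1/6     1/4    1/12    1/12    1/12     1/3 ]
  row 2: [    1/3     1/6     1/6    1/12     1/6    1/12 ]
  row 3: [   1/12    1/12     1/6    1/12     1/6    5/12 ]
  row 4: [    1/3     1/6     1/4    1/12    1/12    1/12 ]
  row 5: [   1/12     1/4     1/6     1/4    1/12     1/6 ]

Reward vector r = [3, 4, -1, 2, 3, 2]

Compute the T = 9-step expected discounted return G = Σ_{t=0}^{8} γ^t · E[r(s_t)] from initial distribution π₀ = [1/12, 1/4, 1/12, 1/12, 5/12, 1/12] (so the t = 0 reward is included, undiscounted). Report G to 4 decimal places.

G = 10.1616

t=0: π = [0.0833, 0.2500, 0.0833, 0.0833, 0.4167, 0.0833], E[r] = 2.7500, γ^t·E[r] = 2.750000, running G = 2.750000
t=1: π = [0.2292, 0.1806, 0.1736, 0.1111, 0.1250, 0.1806], E[r] = 2.1944, γ^t·E[r] = 1.755556, running G = 4.505556
t=2: π = [0.1730, 0.1684, 0.1429, 0.1516, 0.1834, 0.1806], E[r] = 2.2645, γ^t·E[r] = 1.449259, running G = 5.954815
t=3: π = [0.1790, 0.1687, 0.1535, 0.1423, 0.1656, 0.1910], E[r] = 2.2214, γ^t·E[r] = 1.137358, running G = 7.092173
t=4: π = [0.1772, 0.1699, 0.1515, 0.1450, 0.1676, 0.1888], E[r] = 2.2301, γ^t·E[r] = 0.913434, running G = 8.005607
t=5: π = [0.1773, 0.1697, 0.1517, 0.1443, 0.1671, 0.1899], E[r] = 2.2286, γ^t·E[r] = 0.730281, running G = 8.735887
t=6: π = [0.1772, 0.1698, 0.1517, 0.1445, 0.1671, 0.1897], E[r] = 2.2289, γ^t·E[r] = 0.584295, running G = 9.320183
t=7: π = [0.1772, 0.1698, 0.1517, 0.1445, 0.1671, 0.1898], E[r] = 2.2289, γ^t·E[r] = 0.467428, running G = 9.787611
t=8: π = [0.1772, 0.1698, 0.1517, 0.1445, 0.1671, 0.1898], E[r] = 2.2289, γ^t·E[r] = 0.373944, running G = 10.161555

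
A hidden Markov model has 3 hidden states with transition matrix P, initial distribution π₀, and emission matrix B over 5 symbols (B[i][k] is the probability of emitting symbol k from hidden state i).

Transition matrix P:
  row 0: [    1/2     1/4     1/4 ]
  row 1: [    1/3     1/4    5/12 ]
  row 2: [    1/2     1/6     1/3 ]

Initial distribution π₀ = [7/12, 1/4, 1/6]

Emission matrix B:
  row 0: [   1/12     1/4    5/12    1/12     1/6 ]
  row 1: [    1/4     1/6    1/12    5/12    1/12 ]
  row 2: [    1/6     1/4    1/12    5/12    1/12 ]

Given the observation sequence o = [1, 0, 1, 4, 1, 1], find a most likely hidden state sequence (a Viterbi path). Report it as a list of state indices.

t=0: δ = [1.458e-01, 4.167e-02, 4.167e-02]  (obs o_0=1)
t=1: δ = [6.076e-03, 9.115e-03, 6.076e-03]  ψ = [0, 0, 0]  (obs o_1=0)
t=2: δ = [7.595e-04, 3.798e-04, 9.494e-04]  ψ = [0, 1, 1]  (obs o_2=1)
t=3: δ = [7.912e-05, 1.582e-05, 2.637e-05]  ψ = [2, 0, 2]  (obs o_3=4)
t=4: δ = [9.890e-06, 3.297e-06, 4.945e-06]  ψ = [0, 0, 0]  (obs o_4=1)
t=5: δ = [1.236e-06, 4.121e-07, 6.181e-07]  ψ = [0, 0, 0]  (obs o_5=1)
backtrack: best end state = 0; path = [0, 1, 2, 0, 0, 0]

path = [0, 1, 2, 0, 0, 0]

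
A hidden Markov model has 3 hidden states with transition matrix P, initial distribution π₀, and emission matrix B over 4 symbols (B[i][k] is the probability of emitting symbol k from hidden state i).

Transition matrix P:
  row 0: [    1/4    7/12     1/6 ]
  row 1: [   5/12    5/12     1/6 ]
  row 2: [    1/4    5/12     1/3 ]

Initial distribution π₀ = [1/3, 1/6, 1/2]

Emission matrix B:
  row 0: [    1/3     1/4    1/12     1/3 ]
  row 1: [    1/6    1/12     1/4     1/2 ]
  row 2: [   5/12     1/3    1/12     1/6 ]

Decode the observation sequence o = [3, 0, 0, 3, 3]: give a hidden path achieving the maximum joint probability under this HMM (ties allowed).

path = [0, 1, 0, 1, 1]

t=0: δ = [1.111e-01, 8.333e-02, 8.333e-02]  (obs o_0=3)
t=1: δ = [1.157e-02, 1.080e-02, 1.157e-02]  ψ = [1, 0, 2]  (obs o_1=0)
t=2: δ = [1.500e-03, 1.125e-03, 1.608e-03]  ψ = [1, 0, 2]  (obs o_2=0)
t=3: δ = [1.563e-04, 4.376e-04, 8.931e-05]  ψ = [1, 0, 2]  (obs o_3=3)
t=4: δ = [6.078e-05, 9.117e-05, 1.216e-05]  ψ = [1, 1, 1]  (obs o_4=3)
backtrack: best end state = 1; path = [0, 1, 0, 1, 1]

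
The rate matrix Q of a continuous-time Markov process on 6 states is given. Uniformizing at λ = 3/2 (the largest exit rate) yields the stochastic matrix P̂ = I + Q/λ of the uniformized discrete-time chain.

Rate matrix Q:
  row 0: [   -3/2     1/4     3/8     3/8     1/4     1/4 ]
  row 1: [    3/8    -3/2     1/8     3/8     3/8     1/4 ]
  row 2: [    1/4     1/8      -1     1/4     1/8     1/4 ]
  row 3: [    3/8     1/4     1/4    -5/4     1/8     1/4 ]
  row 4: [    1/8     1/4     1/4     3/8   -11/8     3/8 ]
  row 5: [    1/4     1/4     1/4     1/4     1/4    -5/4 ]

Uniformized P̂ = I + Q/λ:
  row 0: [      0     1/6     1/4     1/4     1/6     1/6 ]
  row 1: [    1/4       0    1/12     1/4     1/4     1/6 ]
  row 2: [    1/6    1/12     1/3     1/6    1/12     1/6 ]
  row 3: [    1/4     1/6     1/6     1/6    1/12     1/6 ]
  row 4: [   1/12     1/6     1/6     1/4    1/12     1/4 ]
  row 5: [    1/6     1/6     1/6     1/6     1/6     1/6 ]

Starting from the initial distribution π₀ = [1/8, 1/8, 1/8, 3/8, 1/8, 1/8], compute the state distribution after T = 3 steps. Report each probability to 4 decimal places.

t=0: π = [0.1250, 0.1250, 0.1250, 0.3750, 0.1250, 0.1250]
t=1: π = [0.1771, 0.1354, 0.1875, 0.1979, 0.1250, 0.1771]
t=2: π = [0.1545, 0.1285, 0.2014, 0.2031, 0.1354, 0.1771]
t=3: π = [0.1573, 0.1285, 0.2024, 0.2015, 0.1324, 0.1780]

π = [0.1573, 0.1285, 0.2024, 0.2015, 0.1324, 0.1780]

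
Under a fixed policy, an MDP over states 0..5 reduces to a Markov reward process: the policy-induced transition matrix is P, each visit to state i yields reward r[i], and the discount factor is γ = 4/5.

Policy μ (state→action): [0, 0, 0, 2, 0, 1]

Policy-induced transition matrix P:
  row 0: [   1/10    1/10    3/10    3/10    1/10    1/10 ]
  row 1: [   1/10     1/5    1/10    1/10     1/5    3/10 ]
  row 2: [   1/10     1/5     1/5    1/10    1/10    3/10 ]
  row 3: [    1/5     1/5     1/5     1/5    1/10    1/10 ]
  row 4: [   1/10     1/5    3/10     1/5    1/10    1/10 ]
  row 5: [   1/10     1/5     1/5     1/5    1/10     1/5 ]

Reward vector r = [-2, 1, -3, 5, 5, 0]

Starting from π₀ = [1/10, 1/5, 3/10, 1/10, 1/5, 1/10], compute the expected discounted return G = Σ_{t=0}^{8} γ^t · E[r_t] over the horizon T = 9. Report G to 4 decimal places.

t=0: π = [0.1000, 0.2000, 0.3000, 0.1000, 0.2000, 0.1000], E[r] = 0.6000, γ^t·E[r] = 0.600000, running G = 0.600000
t=1: π = [0.1100, 0.1900, 0.2100, 0.1600, 0.1200, 0.2100], E[r] = 0.7400, γ^t·E[r] = 0.592000, running G = 1.192000
t=2: π = [0.1160, 0.1890, 0.2040, 0.1710, 0.1190, 0.2010], E[r] = 0.7950, γ^t·E[r] = 0.508800, running G = 1.700800
t=3: π = [0.1171, 0.1884, 0.2046, 0.1723, 0.1189, 0.1987], E[r] = 0.7964, γ^t·E[r] = 0.407757, running G = 2.108557
t=4: π = [0.1172, 0.1883, 0.2048, 0.1724, 0.1188, 0.1985], E[r] = 0.7958, γ^t·E[r] = 0.325960, running G = 2.434516
t=5: π = [0.1172, 0.1883, 0.2048, 0.1724, 0.1188, 0.1985], E[r] = 0.7957, γ^t·E[r] = 0.260734, running G = 2.695250
t=6: π = [0.1172, 0.1883, 0.2048, 0.1724, 0.1188, 0.1985], E[r] = 0.7957, γ^t·E[r] = 0.208584, running G = 2.903834
t=7: π = [0.1172, 0.1883, 0.2048, 0.1724, 0.1188, 0.1985], E[r] = 0.7957, γ^t·E[r] = 0.166867, running G = 3.070702
t=8: π = [0.1172, 0.1883, 0.2048, 0.1724, 0.1188, 0.1985], E[r] = 0.7957, γ^t·E[r] = 0.133494, running G = 3.204196

G = 3.2042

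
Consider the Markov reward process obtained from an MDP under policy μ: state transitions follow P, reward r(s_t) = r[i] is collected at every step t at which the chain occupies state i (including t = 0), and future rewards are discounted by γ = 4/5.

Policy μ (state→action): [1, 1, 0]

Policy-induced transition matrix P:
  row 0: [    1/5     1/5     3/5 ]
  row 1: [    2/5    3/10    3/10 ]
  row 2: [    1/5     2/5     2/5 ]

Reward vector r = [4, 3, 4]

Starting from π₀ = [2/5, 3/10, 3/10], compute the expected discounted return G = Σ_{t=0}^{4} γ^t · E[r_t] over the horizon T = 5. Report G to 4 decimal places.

G = 12.4189

t=0: π = [0.4000, 0.3000, 0.3000], E[r] = 3.7000, γ^t·E[r] = 3.700000, running G = 3.700000
t=1: π = [0.2600, 0.2900, 0.4500], E[r] = 3.7100, γ^t·E[r] = 2.968000, running G = 6.668000
t=2: π = [0.2580, 0.3190, 0.4230], E[r] = 3.6810, γ^t·E[r] = 2.355840, running G = 9.023840
t=3: π = [0.2638, 0.3165, 0.4197], E[r] = 3.6835, γ^t·E[r] = 1.885952, running G = 10.909792
t=4: π = [0.2633, 0.3156, 0.4211], E[r] = 3.6844, γ^t·E[r] = 1.509134, running G = 12.418926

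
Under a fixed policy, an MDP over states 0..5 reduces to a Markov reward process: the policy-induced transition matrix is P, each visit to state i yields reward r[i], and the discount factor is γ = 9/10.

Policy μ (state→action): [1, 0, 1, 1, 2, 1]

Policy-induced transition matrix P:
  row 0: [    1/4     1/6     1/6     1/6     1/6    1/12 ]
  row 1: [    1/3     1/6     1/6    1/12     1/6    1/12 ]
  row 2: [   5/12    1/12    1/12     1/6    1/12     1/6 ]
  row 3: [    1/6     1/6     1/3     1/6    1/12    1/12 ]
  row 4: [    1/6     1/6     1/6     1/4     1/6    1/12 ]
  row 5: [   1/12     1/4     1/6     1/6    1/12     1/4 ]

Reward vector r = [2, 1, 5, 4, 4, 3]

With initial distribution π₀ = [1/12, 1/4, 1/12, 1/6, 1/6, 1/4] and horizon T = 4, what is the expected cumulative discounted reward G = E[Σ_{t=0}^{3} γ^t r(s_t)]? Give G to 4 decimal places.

G = 10.4210

t=0: π = [0.0833, 0.2500, 0.0833, 0.1667, 0.1667, 0.2500], E[r] = 2.9167, γ^t·E[r] = 2.916667, running G = 2.916667
t=1: π = [0.2153, 0.1806, 0.1875, 0.1597, 0.1250, 0.1319], E[r] = 3.0833, γ^t·E[r] = 2.775000, running G = 5.691667
t=2: π = [0.2506, 0.1620, 0.1777, 0.1620, 0.1267, 0.1209], E[r] = 3.0694, γ^t·E[r] = 2.486250, running G = 8.177917
t=3: π = [0.2489, 0.1619, 0.1789, 0.1637, 0.1283, 0.1183], E[r] = 3.0770, γ^t·E[r] = 2.243109, running G = 10.421026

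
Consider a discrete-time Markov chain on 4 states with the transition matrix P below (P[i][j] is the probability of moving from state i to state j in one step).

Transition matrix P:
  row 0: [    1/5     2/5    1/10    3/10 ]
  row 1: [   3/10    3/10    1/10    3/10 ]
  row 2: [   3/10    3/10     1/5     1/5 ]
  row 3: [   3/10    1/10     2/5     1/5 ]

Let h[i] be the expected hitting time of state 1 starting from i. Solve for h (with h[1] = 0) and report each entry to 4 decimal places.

h = [3.2903, 0.0000, 3.5484, 4.2581]

First-step conditioning: h[1] = 0; for i ≠ 1, h[i] = 1 + Σ_k P[i][k]·h[k].
  h[0] = 1 + 1/5·h[0] + 1/10·h[2] + 3/10·h[3]
  h[2] = 1 + 3/10·h[0] + 1/5·h[2] + 1/5·h[3]
  h[3] = 1 + 3/10·h[0] + 2/5·h[2] + 1/5·h[3]
Solving the 3×3 linear system over states ≠ 1 gives exactly h = [102/31, 0, 110/31, 132/31] (h[1] = 0 is the target).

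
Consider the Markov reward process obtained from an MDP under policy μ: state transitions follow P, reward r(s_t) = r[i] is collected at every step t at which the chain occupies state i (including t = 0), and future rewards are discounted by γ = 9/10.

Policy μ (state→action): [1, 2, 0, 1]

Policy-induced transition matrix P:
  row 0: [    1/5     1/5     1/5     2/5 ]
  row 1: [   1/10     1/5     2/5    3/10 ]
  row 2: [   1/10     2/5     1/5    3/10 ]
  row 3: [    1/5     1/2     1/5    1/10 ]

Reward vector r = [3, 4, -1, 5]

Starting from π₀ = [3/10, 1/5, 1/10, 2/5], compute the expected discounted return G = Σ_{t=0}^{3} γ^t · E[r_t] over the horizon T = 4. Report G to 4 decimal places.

G = 10.4868

t=0: π = [0.3000, 0.2000, 0.1000, 0.4000], E[r] = 3.6000, γ^t·E[r] = 3.600000, running G = 3.600000
t=1: π = [0.1700, 0.3400, 0.2400, 0.2500], E[r] = 2.8800, γ^t·E[r] = 2.592000, running G = 6.192000
t=2: π = [0.1420, 0.3230, 0.2680, 0.2670], E[r] = 2.7850, γ^t·E[r] = 2.255850, running G = 8.447850
t=3: π = [0.1409, 0.3337, 0.2646, 0.2608], E[r] = 2.7969, γ^t·E[r] = 2.038940, running G = 10.486790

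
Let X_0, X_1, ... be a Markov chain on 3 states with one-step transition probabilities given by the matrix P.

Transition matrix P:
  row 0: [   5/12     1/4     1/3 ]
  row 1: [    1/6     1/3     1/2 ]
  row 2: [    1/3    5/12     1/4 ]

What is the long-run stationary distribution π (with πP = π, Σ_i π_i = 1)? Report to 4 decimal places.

Balance equations π_j = Σ_i π_i·P[i][j]:
  π_0 = 5/12·π_0 + 1/6·π_1 + 1/3·π_2
  π_1 = 1/4·π_0 + 1/3·π_1 + 5/12·π_2
  normalize: π_0 + π_1 + π_2 = 1
Solving the linear system gives exactly π = [42/139, 47/139, 50/139].

π = [0.3022, 0.3381, 0.3597]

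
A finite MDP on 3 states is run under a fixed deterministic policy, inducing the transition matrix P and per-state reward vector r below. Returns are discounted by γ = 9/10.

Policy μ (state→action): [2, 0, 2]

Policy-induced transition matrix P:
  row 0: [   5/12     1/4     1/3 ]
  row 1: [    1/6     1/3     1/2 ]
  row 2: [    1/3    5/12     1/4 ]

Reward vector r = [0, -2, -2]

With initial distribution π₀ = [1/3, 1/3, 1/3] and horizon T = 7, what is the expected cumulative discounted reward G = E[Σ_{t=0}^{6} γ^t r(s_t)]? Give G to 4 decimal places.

t=0: π = [0.3333, 0.3333, 0.3333], E[r] = -1.3333, γ^t·E[r] = -1.333333, running G = -1.333333
t=1: π = [0.3056, 0.3333, 0.3611], E[r] = -1.3889, γ^t·E[r] = -1.250000, running G = -2.583333
t=2: π = [0.3032, 0.3380, 0.3588], E[r] = -1.3935, γ^t·E[r] = -1.128750, running G = -3.712083
t=3: π = [0.3023, 0.3380, 0.3598], E[r] = -1.3954, γ^t·E[r] = -1.017281, running G = -4.729365
t=4: π = [0.3022, 0.3381, 0.3597], E[r] = -1.3956, γ^t·E[r] = -0.915659, running G = -5.645023
t=5: π = [0.3022, 0.3381, 0.3597], E[r] = -1.3957, γ^t·E[r] = -0.824132, running G = -6.469155
t=6: π = [0.3022, 0.3381, 0.3597], E[r] = -1.3957, γ^t·E[r] = -0.741722, running G = -7.210877

G = -7.2109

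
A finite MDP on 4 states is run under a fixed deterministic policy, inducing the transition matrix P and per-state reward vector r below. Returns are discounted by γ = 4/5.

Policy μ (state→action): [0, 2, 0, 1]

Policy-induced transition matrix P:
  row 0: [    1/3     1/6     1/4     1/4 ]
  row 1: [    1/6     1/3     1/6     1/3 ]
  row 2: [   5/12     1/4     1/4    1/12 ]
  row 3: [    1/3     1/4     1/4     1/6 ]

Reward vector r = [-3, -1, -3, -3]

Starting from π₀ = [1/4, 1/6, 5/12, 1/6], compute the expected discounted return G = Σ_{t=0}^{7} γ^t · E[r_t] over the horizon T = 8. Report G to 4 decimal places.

t=0: π = [0.2500, 0.1667, 0.4167, 0.1667], E[r] = -2.6667, γ^t·E[r] = -2.666667, running G = -2.666667
t=1: π = [0.3403, 0.2431, 0.2361, 0.1806], E[r] = -2.5139, γ^t·E[r] = -2.011111, running G = -4.677778
t=2: π = [0.3125, 0.2419, 0.2297, 0.2159], E[r] = -2.5162, γ^t·E[r] = -1.610370, running G = -6.288148
t=3: π = [0.3122, 0.2441, 0.2298, 0.2139], E[r] = -2.5118, γ^t·E[r] = -1.286025, running G = -7.574173
t=4: π = [0.3118, 0.2443, 0.2297, 0.2142], E[r] = -2.5113, γ^t·E[r] = -1.028645, running G = -8.602818
t=5: π = [0.3117, 0.2444, 0.2296, 0.2142], E[r] = -2.5112, γ^t·E[r] = -0.822885, running G = -9.425703
t=6: π = [0.3117, 0.2444, 0.2296, 0.2142], E[r] = -2.5112, γ^t·E[r] = -0.658304, running G = -10.084006
t=7: π = [0.3117, 0.2444, 0.2296, 0.2142], E[r] = -2.5112, γ^t·E[r] = -0.526642, running G = -10.610649

G = -10.6106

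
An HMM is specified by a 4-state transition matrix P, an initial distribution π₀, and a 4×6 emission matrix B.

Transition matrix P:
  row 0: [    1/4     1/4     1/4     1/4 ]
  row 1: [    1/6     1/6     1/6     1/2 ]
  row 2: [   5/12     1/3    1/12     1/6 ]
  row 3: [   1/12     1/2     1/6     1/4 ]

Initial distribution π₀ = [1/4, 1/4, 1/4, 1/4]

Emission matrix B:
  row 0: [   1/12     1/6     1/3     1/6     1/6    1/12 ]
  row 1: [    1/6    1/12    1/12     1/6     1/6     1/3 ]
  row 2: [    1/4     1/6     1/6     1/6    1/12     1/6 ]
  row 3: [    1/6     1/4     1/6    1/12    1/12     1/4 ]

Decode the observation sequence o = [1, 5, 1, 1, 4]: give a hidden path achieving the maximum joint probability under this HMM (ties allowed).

t=0: δ = [4.167e-02, 2.083e-02, 4.167e-02, 6.250e-02]  (obs o_0=1)
t=1: δ = [1.447e-03, 1.042e-02, 1.736e-03, 3.906e-03]  ψ = [2, 3, 0, 3]  (obs o_1=5)
t=2: δ = [2.894e-04, 1.628e-04, 2.894e-04, 1.302e-03]  ψ = [1, 3, 1, 1]  (obs o_2=1)
t=3: δ = [2.009e-05, 5.425e-05, 3.617e-05, 8.138e-05]  ψ = [2, 3, 3, 3]  (obs o_3=1)
t=4: δ = [2.512e-06, 6.782e-06, 1.130e-06, 2.261e-06]  ψ = [2, 3, 3, 1]  (obs o_4=4)
backtrack: best end state = 1; path = [3, 1, 3, 3, 1]

path = [3, 1, 3, 3, 1]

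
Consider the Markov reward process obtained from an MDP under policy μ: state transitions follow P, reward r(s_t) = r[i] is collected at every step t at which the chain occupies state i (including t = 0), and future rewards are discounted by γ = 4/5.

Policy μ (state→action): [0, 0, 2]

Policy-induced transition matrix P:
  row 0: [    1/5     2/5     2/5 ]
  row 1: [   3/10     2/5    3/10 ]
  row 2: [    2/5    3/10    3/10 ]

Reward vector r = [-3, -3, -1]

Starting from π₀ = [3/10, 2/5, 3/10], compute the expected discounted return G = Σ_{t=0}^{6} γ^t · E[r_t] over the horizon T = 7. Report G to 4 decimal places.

t=0: π = [0.3000, 0.4000, 0.3000], E[r] = -2.4000, γ^t·E[r] = -2.400000, running G = -2.400000
t=1: π = [0.3000, 0.3700, 0.3300], E[r] = -2.3400, γ^t·E[r] = -1.872000, running G = -4.272000
t=2: π = [0.3030, 0.3670, 0.3300], E[r] = -2.3400, γ^t·E[r] = -1.497600, running G = -5.769600
t=3: π = [0.3027, 0.3670, 0.3303], E[r] = -2.3394, γ^t·E[r] = -1.197773, running G = -6.967373
t=4: π = [0.3028, 0.3670, 0.3303], E[r] = -2.3395, γ^t·E[r] = -0.958243, running G = -7.925616
t=5: π = [0.3028, 0.3670, 0.3303], E[r] = -2.3394, γ^t·E[r] = -0.766590, running G = -8.692206
t=6: π = [0.3028, 0.3670, 0.3303], E[r] = -2.3394, γ^t·E[r] = -0.613273, running G = -9.305479

G = -9.3055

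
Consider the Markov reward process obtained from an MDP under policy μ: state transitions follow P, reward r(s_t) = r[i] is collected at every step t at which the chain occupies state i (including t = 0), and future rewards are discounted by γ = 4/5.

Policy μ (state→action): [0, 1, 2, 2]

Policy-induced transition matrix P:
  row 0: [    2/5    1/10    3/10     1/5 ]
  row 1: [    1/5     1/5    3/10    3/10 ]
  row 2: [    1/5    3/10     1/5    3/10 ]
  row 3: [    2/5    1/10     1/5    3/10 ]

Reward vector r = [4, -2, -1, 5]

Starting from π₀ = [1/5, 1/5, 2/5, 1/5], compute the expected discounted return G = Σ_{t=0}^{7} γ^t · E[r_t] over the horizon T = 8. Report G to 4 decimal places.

t=0: π = [0.2000, 0.2000, 0.4000, 0.2000], E[r] = 1.0000, γ^t·E[r] = 1.000000, running G = 1.000000
t=1: π = [0.2800, 0.2000, 0.2400, 0.2800], E[r] = 1.8800, γ^t·E[r] = 1.504000, running G = 2.504000
t=2: π = [0.3120, 0.1680, 0.2480, 0.2720], E[r] = 2.0240, γ^t·E[r] = 1.295360, running G = 3.799360
t=3: π = [0.3168, 0.1664, 0.2480, 0.2688], E[r] = 2.0304, γ^t·E[r] = 1.039565, running G = 4.838925
t=4: π = [0.3171, 0.1662, 0.2483, 0.2683], E[r] = 2.0293, γ^t·E[r] = 0.831193, running G = 5.670118
t=5: π = [0.3171, 0.1663, 0.2483, 0.2683], E[r] = 2.0289, γ^t·E[r] = 0.664823, running G = 6.334941
t=6: π = [0.3171, 0.1663, 0.2483, 0.2683], E[r] = 2.0288, γ^t·E[r] = 0.531845, running G = 6.866786
t=7: π = [0.3171, 0.1663, 0.2483, 0.2683], E[r] = 2.0288, γ^t·E[r] = 0.425475, running G = 7.292261

G = 7.2923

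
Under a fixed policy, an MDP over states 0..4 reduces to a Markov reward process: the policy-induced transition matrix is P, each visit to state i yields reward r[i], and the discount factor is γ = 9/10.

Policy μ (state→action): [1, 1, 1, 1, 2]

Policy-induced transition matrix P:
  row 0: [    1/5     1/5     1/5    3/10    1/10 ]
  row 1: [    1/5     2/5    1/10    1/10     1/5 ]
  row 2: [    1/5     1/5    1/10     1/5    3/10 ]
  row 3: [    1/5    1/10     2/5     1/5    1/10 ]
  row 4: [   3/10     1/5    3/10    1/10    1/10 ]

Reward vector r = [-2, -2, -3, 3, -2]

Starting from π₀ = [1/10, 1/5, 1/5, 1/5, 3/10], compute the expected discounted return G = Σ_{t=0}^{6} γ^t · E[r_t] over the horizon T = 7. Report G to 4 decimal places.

t=0: π = [0.1000, 0.2000, 0.2000, 0.2000, 0.3000], E[r] = -1.2000, γ^t·E[r] = -1.200000, running G = -1.200000
t=1: π = [0.2300, 0.2200, 0.2300, 0.1600, 0.1600], E[r] = -1.4300, γ^t·E[r] = -1.287000, running G = -2.487000
t=2: π = [0.2160, 0.2280, 0.2030, 0.1850, 0.1680], E[r] = -1.2780, γ^t·E[r] = -1.035180, running G = -3.522180
t=3: π = [0.2168, 0.2271, 0.2107, 0.1820, 0.1634], E[r] = -1.3007, γ^t·E[r] = -0.948210, running G = -4.470390
t=4: π = [0.2163, 0.2272, 0.2090, 0.1826, 0.1649], E[r] = -1.2958, γ^t·E[r] = -0.850181, running G = -5.320571
t=5: π = [0.2165, 0.2272, 0.2094, 0.1824, 0.1645], E[r] = -1.2973, γ^t·E[r] = -0.766018, running G = -6.086589
t=6: π = [0.2165, 0.2272, 0.2093, 0.1825, 0.1646], E[r] = -1.2969, γ^t·E[r] = -0.689218, running G = -6.775807

G = -6.7758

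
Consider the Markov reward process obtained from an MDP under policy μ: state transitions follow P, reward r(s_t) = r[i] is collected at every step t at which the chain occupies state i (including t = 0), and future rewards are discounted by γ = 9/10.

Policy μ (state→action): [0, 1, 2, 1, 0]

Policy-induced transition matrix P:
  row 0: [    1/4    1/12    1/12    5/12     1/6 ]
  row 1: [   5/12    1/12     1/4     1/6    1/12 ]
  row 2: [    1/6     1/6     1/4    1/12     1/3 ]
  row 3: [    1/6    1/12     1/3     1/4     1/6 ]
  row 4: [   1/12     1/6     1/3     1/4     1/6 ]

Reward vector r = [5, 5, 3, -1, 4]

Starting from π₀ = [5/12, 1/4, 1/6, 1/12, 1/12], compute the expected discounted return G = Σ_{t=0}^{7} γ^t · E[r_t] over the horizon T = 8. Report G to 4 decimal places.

t=0: π = [0.4167, 0.2500, 0.1667, 0.0833, 0.0833], E[r] = 4.0833, γ^t·E[r] = 4.083333, running G = 4.083333
t=1: π = [0.2569, 0.1042, 0.1944, 0.2708, 0.1736], E[r] = 2.8125, γ^t·E[r] = 2.531250, running G = 6.614583
t=2: π = [0.1997, 0.1140, 0.2442, 0.2517, 0.1904], E[r] = 2.8108, γ^t·E[r] = 2.276719, running G = 8.891302
t=3: π = [0.1959, 0.1196, 0.2536, 0.2331, 0.1979], E[r] = 2.8966, γ^t·E[r] = 2.111590, running G = 11.002892
t=4: π = [0.1964, 0.1210, 0.2533, 0.2304, 0.1990], E[r] = 2.9119, γ^t·E[r] = 1.910516, running G = 12.913408
t=5: π = [0.1967, 0.1210, 0.2531, 0.2304, 0.1988], E[r] = 2.9124, γ^t·E[r] = 1.719767, running G = 14.633175
t=6: π = [0.1967, 0.1210, 0.2530, 0.2305, 0.1988], E[r] = 2.9121, γ^t·E[r] = 1.547629, running G = 16.180803
t=7: π = [0.1967, 0.1210, 0.2530, 0.2305, 0.1987], E[r] = 2.9120, γ^t·E[r] = 1.392811, running G = 17.573615

G = 17.5736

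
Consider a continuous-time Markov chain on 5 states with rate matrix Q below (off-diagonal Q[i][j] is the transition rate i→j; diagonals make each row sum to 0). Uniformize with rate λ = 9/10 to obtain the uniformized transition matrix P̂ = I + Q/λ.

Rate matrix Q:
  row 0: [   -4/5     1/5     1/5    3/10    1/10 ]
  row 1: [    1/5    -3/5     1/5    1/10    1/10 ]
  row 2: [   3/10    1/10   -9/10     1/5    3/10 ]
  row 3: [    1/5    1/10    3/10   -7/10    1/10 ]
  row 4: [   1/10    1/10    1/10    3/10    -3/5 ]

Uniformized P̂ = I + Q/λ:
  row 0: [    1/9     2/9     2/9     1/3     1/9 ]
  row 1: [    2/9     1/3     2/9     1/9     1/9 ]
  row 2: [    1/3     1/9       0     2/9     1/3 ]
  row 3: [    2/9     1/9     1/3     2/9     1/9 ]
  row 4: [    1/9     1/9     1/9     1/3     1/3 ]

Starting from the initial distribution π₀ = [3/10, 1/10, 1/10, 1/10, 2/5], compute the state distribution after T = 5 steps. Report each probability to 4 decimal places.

t=0: π = [0.3000, 0.1000, 0.1000, 0.1000, 0.4000]
t=1: π = [0.1556, 0.1667, 0.1667, 0.2889, 0.2222]
t=2: π = [0.1988, 0.1654, 0.1926, 0.2457, 0.1975]
t=3: π = [0.1996, 0.1700, 0.1848, 0.2479, 0.1978]
t=4: π = [0.1986, 0.1711, 0.1867, 0.2475, 0.1961]
t=5: π = [0.1991, 0.1712, 0.1864, 0.2471, 0.1962]

π = [0.1991, 0.1712, 0.1864, 0.2471, 0.1962]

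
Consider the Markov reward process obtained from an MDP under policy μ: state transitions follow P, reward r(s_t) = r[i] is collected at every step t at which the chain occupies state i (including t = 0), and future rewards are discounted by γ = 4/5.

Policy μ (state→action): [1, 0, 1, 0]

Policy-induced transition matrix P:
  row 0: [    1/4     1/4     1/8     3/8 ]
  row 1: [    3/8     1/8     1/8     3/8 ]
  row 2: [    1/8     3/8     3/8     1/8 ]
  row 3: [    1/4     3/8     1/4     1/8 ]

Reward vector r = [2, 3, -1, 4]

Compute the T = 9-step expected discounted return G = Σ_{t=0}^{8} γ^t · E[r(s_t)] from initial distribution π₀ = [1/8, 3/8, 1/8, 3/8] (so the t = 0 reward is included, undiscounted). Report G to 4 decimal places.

t=0: π = [0.1250, 0.3750, 0.1250, 0.3750], E[r] = 2.7500, γ^t·E[r] = 2.750000, running G = 2.750000
t=1: π = [0.2813, 0.2656, 0.2031, 0.2500], E[r] = 2.1563, γ^t·E[r] = 1.725000, running G = 4.475000
t=2: π = [0.2578, 0.2734, 0.2070, 0.2617], E[r] = 2.1758, γ^t·E[r] = 1.392500, running G = 5.867500
t=3: π = [0.2583, 0.2744, 0.2095, 0.2578], E[r] = 2.1616, γ^t·E[r] = 1.106750, running G = 6.974250
t=4: π = [0.2581, 0.2741, 0.2096, 0.2582], E[r] = 2.1617, γ^t·E[r] = 0.885425, running G = 7.859675
t=5: π = [0.2581, 0.2742, 0.2097, 0.2581], E[r] = 2.1613, γ^t·E[r] = 0.708218, running G = 8.567893
t=6: π = [0.2581, 0.2742, 0.2097, 0.2581], E[r] = 2.1613, γ^t·E[r] = 0.566572, running G = 9.134465
t=7: π = [0.2581, 0.2742, 0.2097, 0.2581], E[r] = 2.1613, γ^t·E[r] = 0.453256, running G = 9.587720
t=8: π = [0.2581, 0.2742, 0.2097, 0.2581], E[r] = 2.1613, γ^t·E[r] = 0.362604, running G = 9.950325

G = 9.9503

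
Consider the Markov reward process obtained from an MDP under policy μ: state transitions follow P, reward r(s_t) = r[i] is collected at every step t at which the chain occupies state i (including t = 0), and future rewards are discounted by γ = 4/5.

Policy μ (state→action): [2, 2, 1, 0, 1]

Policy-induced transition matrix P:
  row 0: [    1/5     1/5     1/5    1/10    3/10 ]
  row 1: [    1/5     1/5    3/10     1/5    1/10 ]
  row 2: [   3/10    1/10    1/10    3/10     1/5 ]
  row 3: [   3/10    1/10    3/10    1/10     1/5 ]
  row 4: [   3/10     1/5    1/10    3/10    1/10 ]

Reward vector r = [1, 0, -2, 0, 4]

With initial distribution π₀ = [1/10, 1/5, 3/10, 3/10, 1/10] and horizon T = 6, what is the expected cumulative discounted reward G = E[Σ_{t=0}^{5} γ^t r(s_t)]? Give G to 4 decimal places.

t=0: π = [0.1000, 0.2000, 0.3000, 0.3000, 0.1000], E[r] = -0.1000, γ^t·E[r] = -0.100000, running G = -0.100000
t=1: π = [0.2700, 0.1400, 0.2100, 0.2000, 0.1800], E[r] = 0.5700, γ^t·E[r] = 0.456000, running G = 0.356000
t=2: π = [0.2590, 0.1590, 0.1950, 0.1920, 0.1950], E[r] = 0.6490, γ^t·E[r] = 0.415360, running G = 0.771360
t=3: π = [0.2582, 0.1613, 0.1961, 0.1939, 0.1905], E[r] = 0.6280, γ^t·E[r] = 0.321536, running G = 1.092896
t=4: π = [0.2581, 0.1610, 0.1969, 0.1935, 0.1906], E[r] = 0.6269, γ^t·E[r] = 0.256774, running G = 1.349670
t=5: π = [0.2581, 0.1610, 0.1967, 0.1936, 0.1906], E[r] = 0.6273, γ^t·E[r] = 0.205544, running G = 1.555214

G = 1.5552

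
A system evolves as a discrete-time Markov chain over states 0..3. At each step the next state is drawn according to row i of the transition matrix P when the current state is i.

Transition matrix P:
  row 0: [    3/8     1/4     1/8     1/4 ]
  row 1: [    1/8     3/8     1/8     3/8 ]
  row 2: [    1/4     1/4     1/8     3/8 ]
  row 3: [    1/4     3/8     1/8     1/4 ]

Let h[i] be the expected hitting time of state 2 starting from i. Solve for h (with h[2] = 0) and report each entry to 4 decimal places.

First-step conditioning: h[2] = 0; for i ≠ 2, h[i] = 1 + Σ_k P[i][k]·h[k].
  h[0] = 1 + 3/8·h[0] + 1/4·h[1] + 1/4·h[3]
  h[1] = 1 + 1/8·h[0] + 3/8·h[1] + 3/8·h[3]
  h[3] = 1 + 1/4·h[0] + 3/8·h[1] + 1/4·h[3]
Solving the 3×3 linear system over states ≠ 2 gives exactly h = [8, 8, 0, 8] (h[2] = 0 is the target).

h = [8.0000, 8.0000, 0.0000, 8.0000]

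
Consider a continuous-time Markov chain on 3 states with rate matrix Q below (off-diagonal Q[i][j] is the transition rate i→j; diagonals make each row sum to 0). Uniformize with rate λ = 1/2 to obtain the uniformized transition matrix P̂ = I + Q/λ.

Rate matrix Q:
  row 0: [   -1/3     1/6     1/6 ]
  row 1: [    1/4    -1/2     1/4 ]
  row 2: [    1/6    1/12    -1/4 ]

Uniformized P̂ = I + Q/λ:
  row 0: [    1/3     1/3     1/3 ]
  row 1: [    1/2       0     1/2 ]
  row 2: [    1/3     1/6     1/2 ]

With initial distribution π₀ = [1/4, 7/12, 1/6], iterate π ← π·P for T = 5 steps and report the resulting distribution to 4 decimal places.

t=0: π = [0.2500, 0.5833, 0.1667]
t=1: π = [0.4306, 0.1111, 0.4583]
t=2: π = [0.3519, 0.2199, 0.4282]
t=3: π = [0.3700, 0.1887, 0.4414]
t=4: π = [0.3648, 0.1969, 0.4383]
t=5: π = [0.3661, 0.1946, 0.4392]

π = [0.3661, 0.1946, 0.4392]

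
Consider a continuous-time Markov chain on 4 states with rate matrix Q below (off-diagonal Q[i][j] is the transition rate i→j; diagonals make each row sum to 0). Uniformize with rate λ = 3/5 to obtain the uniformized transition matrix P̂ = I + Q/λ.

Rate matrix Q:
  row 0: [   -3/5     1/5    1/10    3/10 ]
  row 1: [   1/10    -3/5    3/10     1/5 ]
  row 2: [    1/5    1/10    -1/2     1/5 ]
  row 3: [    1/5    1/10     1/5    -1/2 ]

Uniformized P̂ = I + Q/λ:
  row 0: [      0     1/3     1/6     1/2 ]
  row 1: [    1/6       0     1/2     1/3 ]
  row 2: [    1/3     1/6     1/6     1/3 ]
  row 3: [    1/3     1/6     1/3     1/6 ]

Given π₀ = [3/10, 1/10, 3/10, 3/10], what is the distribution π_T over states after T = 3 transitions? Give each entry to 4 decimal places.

π = [0.2292, 0.1764, 0.2755, 0.3190]

t=0: π = [0.3000, 0.1000, 0.3000, 0.3000]
t=1: π = [0.2167, 0.2000, 0.2500, 0.3333]
t=2: π = [0.2278, 0.1694, 0.2889, 0.3139]
t=3: π = [0.2292, 0.1764, 0.2755, 0.3190]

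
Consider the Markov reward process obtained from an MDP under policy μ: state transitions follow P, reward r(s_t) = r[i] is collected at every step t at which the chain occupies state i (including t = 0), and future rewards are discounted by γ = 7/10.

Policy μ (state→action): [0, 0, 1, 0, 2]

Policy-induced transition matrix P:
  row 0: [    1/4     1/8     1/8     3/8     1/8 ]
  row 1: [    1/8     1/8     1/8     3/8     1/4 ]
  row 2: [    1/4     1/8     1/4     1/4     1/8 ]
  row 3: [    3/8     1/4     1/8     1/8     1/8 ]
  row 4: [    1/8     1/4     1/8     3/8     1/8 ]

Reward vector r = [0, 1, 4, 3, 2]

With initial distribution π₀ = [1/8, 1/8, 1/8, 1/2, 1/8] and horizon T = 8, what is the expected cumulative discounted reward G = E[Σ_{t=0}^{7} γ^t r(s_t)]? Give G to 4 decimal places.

t=0: π = [0.1250, 0.1250, 0.1250, 0.5000, 0.1250], E[r] = 2.3750, γ^t·E[r] = 2.375000, running G = 2.375000
t=1: π = [0.2813, 0.2031, 0.1406, 0.2344, 0.1406], E[r] = 1.7500, γ^t·E[r] = 1.225000, running G = 3.600000
t=2: π = [0.2363, 0.1719, 0.1426, 0.2988, 0.1504], E[r] = 1.9395, γ^t·E[r] = 0.950332, running G = 4.550332
t=3: π = [0.2471, 0.1812, 0.1428, 0.2825, 0.1465], E[r] = 1.8928, γ^t·E[r] = 0.649238, running G = 5.199570
t=4: π = [0.2444, 0.1786, 0.1429, 0.2865, 0.1476], E[r] = 1.9049, γ^t·E[r] = 0.457368, running G = 5.656938
t=5: π = [0.2450, 0.1793, 0.1429, 0.2855, 0.1473], E[r] = 1.9019, γ^t·E[r] = 0.319650, running G = 5.976588
t=6: π = [0.2449, 0.1791, 0.1429, 0.2858, 0.1474], E[r] = 1.9026, γ^t·E[r] = 0.223844, running G = 6.200433
t=7: π = [0.2449, 0.1791, 0.1429, 0.2857, 0.1474], E[r] = 1.9025, γ^t·E[r] = 0.156675, running G = 6.357108

G = 6.3571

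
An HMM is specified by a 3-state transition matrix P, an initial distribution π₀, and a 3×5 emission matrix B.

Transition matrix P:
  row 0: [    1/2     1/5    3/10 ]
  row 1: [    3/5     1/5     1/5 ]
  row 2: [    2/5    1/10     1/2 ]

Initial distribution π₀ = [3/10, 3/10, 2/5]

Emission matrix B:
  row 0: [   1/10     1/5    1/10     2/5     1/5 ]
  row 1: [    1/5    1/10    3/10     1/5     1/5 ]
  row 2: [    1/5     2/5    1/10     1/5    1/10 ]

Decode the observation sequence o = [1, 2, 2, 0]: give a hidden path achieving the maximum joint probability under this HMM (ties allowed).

path = [2, 2, 2, 2]

t=0: δ = [6.000e-02, 3.000e-02, 1.600e-01]  (obs o_0=1)
t=1: δ = [6.400e-03, 4.800e-03, 8.000e-03]  ψ = [2, 2, 2]  (obs o_1=2)
t=2: δ = [3.200e-04, 3.840e-04, 4.000e-04]  ψ = [0, 0, 2]  (obs o_2=2)
t=3: δ = [2.304e-05, 1.536e-05, 4.000e-05]  ψ = [1, 1, 2]  (obs o_3=0)
backtrack: best end state = 2; path = [2, 2, 2, 2]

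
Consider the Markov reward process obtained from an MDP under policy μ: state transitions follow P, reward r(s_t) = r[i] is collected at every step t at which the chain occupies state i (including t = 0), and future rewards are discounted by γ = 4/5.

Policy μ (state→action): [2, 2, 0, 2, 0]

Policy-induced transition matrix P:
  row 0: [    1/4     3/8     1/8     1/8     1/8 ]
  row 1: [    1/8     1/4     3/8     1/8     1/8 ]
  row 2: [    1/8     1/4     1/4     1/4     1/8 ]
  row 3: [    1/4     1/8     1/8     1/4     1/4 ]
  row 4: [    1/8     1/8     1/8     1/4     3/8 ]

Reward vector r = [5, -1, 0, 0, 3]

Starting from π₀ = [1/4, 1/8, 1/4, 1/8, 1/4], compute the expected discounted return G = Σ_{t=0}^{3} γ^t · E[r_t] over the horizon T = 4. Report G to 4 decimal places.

t=0: π = [0.2500, 0.1250, 0.2500, 0.1250, 0.2500], E[r] = 1.8750, γ^t·E[r] = 1.875000, running G = 1.875000
t=1: π = [0.1719, 0.2344, 0.1875, 0.2031, 0.2031], E[r] = 1.2344, γ^t·E[r] = 0.987500, running G = 2.862500
t=2: π = [0.1719, 0.2207, 0.2070, 0.1992, 0.2012], E[r] = 1.2422, γ^t·E[r] = 0.795000, running G = 3.657500
t=3: π = [0.1714, 0.2214, 0.2061, 0.2009, 0.2002], E[r] = 1.2361, γ^t·E[r] = 0.632875, running G = 4.290375

G = 4.2904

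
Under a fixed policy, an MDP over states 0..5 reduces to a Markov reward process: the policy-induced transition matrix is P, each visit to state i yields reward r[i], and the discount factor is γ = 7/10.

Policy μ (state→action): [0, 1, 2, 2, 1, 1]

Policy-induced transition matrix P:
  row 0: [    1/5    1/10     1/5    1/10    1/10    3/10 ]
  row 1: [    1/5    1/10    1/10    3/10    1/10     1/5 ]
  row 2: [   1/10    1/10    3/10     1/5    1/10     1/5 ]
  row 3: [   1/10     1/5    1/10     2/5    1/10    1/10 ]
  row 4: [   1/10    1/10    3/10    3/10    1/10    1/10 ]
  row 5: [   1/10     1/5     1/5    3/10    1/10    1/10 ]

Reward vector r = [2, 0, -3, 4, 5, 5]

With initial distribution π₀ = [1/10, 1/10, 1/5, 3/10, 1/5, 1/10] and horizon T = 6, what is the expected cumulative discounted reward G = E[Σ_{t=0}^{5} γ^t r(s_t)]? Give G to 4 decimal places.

t=0: π = [0.1000, 0.1000, 0.2000, 0.3000, 0.2000, 0.1000], E[r] = 2.3000, γ^t·E[r] = 2.300000, running G = 2.300000
t=1: π = [0.1200, 0.1400, 0.2000, 0.2900, 0.1000, 0.1500], E[r] = 2.0500, γ^t·E[r] = 1.435000, running G = 3.735000
t=2: π = [0.1260, 0.1440, 0.1870, 0.2850, 0.1000, 0.1580], E[r] = 2.1210, γ^t·E[r] = 1.039290, running G = 4.774290
t=3: π = [0.1270, 0.1443, 0.1858, 0.2846, 0.1000, 0.1583], E[r] = 2.1265, γ^t·E[r] = 0.729390, running G = 5.503680
t=4: π = [0.1271, 0.1443, 0.1857, 0.2845, 0.1000, 0.1584], E[r] = 2.1272, γ^t·E[r] = 0.510731, running G = 6.014411
t=5: π = [0.1271, 0.1443, 0.1857, 0.2845, 0.1000, 0.1584], E[r] = 2.1271, γ^t·E[r] = 0.357508, running G = 6.371919

G = 6.3719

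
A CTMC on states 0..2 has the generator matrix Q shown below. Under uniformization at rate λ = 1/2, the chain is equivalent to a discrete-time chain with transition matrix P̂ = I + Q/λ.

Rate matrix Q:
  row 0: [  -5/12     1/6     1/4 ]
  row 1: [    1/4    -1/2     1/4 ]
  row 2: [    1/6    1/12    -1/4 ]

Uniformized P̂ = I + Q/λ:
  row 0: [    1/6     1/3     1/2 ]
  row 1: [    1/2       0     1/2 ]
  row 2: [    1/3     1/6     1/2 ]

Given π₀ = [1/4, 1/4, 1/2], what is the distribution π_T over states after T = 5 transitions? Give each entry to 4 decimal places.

π = [0.3128, 0.1872, 0.5000]

t=0: π = [0.2500, 0.2500, 0.5000]
t=1: π = [0.3333, 0.1667, 0.5000]
t=2: π = [0.3056, 0.1944, 0.5000]
t=3: π = [0.3148, 0.1852, 0.5000]
t=4: π = [0.3117, 0.1883, 0.5000]
t=5: π = [0.3128, 0.1872, 0.5000]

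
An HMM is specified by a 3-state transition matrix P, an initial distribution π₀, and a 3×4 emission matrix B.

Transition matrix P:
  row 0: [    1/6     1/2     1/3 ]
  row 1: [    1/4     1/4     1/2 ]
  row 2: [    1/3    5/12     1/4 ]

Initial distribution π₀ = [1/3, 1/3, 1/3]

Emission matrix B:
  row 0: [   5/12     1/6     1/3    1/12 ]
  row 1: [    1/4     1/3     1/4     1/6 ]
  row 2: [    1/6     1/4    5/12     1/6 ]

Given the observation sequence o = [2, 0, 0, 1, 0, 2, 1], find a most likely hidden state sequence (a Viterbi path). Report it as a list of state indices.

path = [2, 0, 1, 2, 1, 2, 1]

t=0: δ = [1.111e-01, 8.333e-02, 1.389e-01]  (obs o_0=2)
t=1: δ = [1.929e-02, 1.447e-02, 6.944e-03]  ψ = [2, 2, 1]  (obs o_1=0)
t=2: δ = [1.507e-03, 2.411e-03, 1.206e-03]  ψ = [1, 0, 1]  (obs o_2=0)
t=3: δ = [1.005e-04, 2.512e-04, 3.014e-04]  ψ = [1, 0, 1]  (obs o_3=1)
t=4: δ = [4.186e-05, 3.140e-05, 2.093e-05]  ψ = [2, 2, 1]  (obs o_4=0)
t=5: δ = [2.616e-06, 5.233e-06, 6.541e-06]  ψ = [1, 0, 1]  (obs o_5=2)
t=6: δ = [3.634e-07, 9.085e-07, 6.541e-07]  ψ = [2, 2, 1]  (obs o_6=1)
backtrack: best end state = 1; path = [2, 0, 1, 2, 1, 2, 1]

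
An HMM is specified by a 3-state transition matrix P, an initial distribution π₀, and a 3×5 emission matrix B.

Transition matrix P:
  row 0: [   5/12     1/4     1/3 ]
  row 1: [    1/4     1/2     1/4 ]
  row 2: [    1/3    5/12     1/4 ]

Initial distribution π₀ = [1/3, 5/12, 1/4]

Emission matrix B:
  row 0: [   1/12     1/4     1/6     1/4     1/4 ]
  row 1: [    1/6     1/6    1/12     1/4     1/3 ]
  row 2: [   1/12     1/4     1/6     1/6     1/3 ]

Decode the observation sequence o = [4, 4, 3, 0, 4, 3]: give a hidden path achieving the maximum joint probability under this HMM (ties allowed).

t=0: δ = [8.333e-02, 1.389e-01, 8.333e-02]  (obs o_0=4)
t=1: δ = [8.681e-03, 2.315e-02, 1.157e-02]  ψ = [0, 1, 1]  (obs o_1=4)
t=2: δ = [1.447e-03, 2.894e-03, 9.645e-04]  ψ = [1, 1, 1]  (obs o_2=3)
t=3: δ = [6.028e-05, 2.411e-04, 6.028e-05]  ψ = [1, 1, 1]  (obs o_3=0)
t=4: δ = [1.507e-05, 4.019e-05, 2.009e-05]  ψ = [1, 1, 1]  (obs o_4=4)
t=5: δ = [2.512e-06, 5.023e-06, 1.674e-06]  ψ = [1, 1, 1]  (obs o_5=3)
backtrack: best end state = 1; path = [1, 1, 1, 1, 1, 1]

path = [1, 1, 1, 1, 1, 1]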